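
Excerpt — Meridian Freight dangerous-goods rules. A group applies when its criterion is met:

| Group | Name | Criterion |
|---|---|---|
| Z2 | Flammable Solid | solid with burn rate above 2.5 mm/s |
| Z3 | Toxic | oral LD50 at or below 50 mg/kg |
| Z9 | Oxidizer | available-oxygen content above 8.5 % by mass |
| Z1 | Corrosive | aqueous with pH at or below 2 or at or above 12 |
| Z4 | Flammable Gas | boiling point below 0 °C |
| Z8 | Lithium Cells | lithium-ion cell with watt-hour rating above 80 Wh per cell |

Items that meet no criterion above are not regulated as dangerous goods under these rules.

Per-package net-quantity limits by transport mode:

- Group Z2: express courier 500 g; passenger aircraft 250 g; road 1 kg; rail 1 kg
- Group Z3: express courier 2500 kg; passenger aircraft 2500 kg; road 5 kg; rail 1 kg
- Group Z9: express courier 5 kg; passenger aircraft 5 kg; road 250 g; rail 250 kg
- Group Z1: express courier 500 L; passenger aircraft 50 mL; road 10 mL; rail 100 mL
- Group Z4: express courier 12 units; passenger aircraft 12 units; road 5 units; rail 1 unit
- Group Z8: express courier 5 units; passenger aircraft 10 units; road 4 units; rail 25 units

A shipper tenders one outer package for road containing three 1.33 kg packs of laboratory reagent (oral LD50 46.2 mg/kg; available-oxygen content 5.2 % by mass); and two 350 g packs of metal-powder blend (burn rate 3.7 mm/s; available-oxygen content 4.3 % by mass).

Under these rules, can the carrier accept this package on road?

Oral LD50 46.2 mg/kg meets the Group Z3 criterion (Toxic), so the laboratory reagent is Group Z3.
Burn rate 3.7 mm/s meets the Group Z2 criterion (Flammable Solid), so the metal-powder blend is Group Z2.
Group Z2 quantity: two 350 g packs = 700 g.
700 g ≤ 1 kg (road limit, Group Z2) — within limit.
Group Z3 quantity: three 1.33 kg packs = 3.99 kg.
3.99 kg ≤ 5 kg (road limit, Group Z3) — within limit.
Every hazard group is within its road limit and no segregation rule is violated.

Yes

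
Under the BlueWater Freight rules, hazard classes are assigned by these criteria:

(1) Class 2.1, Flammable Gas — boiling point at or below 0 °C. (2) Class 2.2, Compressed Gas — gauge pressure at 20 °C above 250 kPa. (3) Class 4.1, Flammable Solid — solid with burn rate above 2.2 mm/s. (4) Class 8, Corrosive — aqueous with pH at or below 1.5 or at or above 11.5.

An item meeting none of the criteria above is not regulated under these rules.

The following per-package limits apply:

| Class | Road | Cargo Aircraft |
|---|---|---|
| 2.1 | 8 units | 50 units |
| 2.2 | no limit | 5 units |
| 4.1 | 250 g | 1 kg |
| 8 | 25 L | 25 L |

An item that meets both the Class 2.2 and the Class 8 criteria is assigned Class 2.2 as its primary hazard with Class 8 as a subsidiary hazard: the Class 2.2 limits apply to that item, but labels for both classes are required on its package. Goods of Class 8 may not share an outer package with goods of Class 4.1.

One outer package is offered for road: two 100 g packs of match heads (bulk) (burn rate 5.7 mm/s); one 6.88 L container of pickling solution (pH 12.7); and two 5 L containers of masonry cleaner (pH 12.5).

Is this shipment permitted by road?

The match heads (bulk) have burn rate 5.7 mm/s, which is > 2.2 mm/s, so they are Class 4.1 (Flammable Solid).
Pickling solution: pH 12.7 ≥ 11.5 → Class 8 (Corrosive).
The masonry cleaner has pH 12.5, which is ≥ 11.5, so it is Class 8 (Corrosive).
Total Class 8: 6.88 L + (two 5 L containers = 10 L) = 16.88 L.
16.88 L is within the road limit of 25 L for Class 8.
Class 4.1 quantity: two 100 g packs = 200 g.
200 g ≤ 250 g (road limit, Class 4.1) — within limit.
Class 8 and Class 4.1 may not share an outer package.

No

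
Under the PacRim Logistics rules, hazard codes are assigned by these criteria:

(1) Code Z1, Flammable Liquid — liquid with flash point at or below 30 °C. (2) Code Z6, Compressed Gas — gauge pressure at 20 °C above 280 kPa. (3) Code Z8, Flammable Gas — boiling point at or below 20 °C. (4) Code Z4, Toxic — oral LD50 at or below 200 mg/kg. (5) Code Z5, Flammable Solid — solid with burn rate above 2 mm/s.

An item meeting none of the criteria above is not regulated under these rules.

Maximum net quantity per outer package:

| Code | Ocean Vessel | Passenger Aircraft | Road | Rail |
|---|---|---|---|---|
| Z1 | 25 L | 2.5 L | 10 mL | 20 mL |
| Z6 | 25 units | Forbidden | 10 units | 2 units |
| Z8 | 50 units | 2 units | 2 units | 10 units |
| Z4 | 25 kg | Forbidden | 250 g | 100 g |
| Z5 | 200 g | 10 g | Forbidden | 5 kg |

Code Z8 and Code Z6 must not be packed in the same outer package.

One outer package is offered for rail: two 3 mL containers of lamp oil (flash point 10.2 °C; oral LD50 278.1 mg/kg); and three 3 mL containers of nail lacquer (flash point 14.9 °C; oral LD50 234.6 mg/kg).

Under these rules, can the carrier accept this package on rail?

The lamp oil has flash point 10.2 °C, which is ≤ 30 °C, so it is Code Z1 (Flammable Liquid).
With flash point 14.9 °C (≤ 30 °C), the nail lacquer falls in Code Z1.
Code Z1 net quantity: (two 3 mL containers = 6 mL) + (three 3 mL containers = 9 mL) = 15 mL.
That is within the Code Z1 rail limit of 20 mL.

Yes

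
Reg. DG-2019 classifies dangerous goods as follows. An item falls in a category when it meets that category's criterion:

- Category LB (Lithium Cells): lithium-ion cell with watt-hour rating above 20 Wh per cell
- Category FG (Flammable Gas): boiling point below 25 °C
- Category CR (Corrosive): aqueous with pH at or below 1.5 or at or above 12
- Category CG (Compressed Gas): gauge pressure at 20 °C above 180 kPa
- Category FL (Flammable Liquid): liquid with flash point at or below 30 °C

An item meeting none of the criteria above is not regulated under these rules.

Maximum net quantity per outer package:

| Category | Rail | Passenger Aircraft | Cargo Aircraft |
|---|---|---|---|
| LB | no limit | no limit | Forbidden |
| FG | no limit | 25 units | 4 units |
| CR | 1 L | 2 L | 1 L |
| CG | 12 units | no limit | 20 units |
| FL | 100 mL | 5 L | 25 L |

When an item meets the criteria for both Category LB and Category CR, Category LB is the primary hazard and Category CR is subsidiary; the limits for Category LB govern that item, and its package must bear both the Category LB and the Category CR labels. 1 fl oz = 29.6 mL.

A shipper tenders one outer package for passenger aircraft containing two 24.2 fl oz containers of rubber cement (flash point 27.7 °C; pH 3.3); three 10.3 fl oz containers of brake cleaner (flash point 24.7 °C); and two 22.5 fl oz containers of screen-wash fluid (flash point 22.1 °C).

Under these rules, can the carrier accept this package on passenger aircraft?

Yes

Flash point 27.7 °C meets the Category FL criterion (Flammable Liquid), so the rubber cement is Category FL.
Brake cleaner: flash point 24.7 °C ≤ 30 °C → Category FL (Flammable Liquid).
Flash point 22.1 °C meets the Category FL criterion (Flammable Liquid), so the screen-wash fluid is Category FL.
Category FL net quantity: (two 24.2 fl oz containers = 1432.64 mL) + (three 10.3 fl oz containers = 914.64 mL) + (two 22.5 fl oz containers = 1.332 L) = 3679.28 mL.
That is within the Category FL passenger aircraft limit of 5 L.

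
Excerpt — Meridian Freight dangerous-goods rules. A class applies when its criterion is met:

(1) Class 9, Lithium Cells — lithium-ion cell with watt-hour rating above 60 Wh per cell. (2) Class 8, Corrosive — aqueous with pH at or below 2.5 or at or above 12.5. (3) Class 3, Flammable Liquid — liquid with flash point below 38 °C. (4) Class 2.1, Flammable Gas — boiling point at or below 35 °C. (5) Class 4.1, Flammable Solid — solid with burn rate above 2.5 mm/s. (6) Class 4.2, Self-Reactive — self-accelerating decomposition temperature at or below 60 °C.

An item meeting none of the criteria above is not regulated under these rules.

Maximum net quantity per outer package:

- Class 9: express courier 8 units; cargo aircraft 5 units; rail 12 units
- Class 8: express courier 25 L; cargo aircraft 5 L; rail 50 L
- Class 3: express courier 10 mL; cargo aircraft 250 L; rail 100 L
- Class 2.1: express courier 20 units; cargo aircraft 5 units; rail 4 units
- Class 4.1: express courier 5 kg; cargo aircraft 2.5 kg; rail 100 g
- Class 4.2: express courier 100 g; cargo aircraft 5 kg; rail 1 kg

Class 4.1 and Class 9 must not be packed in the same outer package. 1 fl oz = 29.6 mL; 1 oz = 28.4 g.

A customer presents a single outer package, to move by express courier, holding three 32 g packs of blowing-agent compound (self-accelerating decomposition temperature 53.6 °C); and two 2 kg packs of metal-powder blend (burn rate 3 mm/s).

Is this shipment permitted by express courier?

Yes

With self-accelerating decomposition temperature 53.6 °C (≤ 60 °C), the blowing-agent compound falls in Class 4.2.
The metal-powder blend has burn rate 3 mm/s, which is > 2.5 mm/s, so it is Class 4.1 (Flammable Solid).
Class 4.1 quantity: two 2 kg packs = 4 kg.
That is within the Class 4.1 express courier limit of 5 kg.
Class 4.2 quantity: three 32 g packs = 96 g.
96 g is within the express courier limit of 100 g for Class 4.2.
The segregation rule (Class 4.1 with Class 9) does not apply to Class 4.1 with Class 4.2.
Every hazard class is within its express courier limit and no segregation rule is violated.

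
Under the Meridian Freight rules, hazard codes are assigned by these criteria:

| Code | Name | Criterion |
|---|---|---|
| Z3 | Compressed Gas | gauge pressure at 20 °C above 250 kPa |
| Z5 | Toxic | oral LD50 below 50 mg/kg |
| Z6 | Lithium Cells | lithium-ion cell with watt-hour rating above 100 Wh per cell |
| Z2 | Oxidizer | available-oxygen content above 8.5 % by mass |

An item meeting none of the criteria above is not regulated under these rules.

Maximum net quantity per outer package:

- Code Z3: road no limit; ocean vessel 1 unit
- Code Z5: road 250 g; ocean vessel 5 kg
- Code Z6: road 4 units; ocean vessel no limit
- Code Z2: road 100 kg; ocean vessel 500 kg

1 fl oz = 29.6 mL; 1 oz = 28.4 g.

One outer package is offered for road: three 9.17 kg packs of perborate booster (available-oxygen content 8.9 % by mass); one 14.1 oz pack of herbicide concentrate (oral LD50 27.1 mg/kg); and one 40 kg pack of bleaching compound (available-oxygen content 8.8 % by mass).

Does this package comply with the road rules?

No

Perborate booster: available-oxygen content 8.9 % by mass > 8.5 % by mass → Code Z2 (Oxidizer).
Herbicide concentrate: oral LD50 27.1 mg/kg < 50 mg/kg → Code Z5 (Toxic).
Available-oxygen content 8.8 % by mass meets the Code Z2 criterion (Oxidizer), so the bleaching compound is Code Z2.
Code Z5 quantity: one 14.1 oz pack = 400.44 g.
That exceeds the Code Z5 road limit of 250 g.
Code Z2 net quantity: (three 9.17 kg packs = 27.51 kg) + 40 kg = 67.51 kg.
67.51 kg ≤ 100 kg (road limit, Code Z2) — within limit.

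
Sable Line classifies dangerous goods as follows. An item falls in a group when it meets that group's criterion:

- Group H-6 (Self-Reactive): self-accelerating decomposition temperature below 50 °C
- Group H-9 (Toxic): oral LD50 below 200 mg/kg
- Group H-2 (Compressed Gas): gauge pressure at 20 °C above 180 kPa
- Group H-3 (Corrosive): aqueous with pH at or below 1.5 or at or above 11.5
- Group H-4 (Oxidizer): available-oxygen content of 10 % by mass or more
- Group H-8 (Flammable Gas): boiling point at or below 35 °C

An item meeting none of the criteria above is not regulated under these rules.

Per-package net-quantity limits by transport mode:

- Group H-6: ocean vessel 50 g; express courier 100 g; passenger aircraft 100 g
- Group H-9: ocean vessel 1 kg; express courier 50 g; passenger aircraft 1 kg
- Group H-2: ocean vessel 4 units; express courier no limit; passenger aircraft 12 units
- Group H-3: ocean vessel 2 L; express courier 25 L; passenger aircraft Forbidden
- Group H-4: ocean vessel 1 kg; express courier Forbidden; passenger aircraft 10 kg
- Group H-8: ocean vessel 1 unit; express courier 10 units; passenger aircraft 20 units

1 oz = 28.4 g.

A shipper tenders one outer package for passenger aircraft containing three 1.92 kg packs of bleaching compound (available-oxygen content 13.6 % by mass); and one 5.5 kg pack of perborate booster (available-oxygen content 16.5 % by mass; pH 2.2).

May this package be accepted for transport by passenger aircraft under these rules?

No

The bleaching compound has available-oxygen content 13.6 % by mass, which is ≥ 10 % by mass, so it is Group H-4 (Oxidizer).
The perborate booster has available-oxygen content 16.5 % by mass, which is ≥ 10 % by mass, so it is Group H-4 (Oxidizer).
Total Group H-4: (three 1.92 kg packs = 5.76 kg) + 5.5 kg = 11.26 kg.
11.26 kg exceeds the passenger aircraft limit of 10 kg for Group H-4.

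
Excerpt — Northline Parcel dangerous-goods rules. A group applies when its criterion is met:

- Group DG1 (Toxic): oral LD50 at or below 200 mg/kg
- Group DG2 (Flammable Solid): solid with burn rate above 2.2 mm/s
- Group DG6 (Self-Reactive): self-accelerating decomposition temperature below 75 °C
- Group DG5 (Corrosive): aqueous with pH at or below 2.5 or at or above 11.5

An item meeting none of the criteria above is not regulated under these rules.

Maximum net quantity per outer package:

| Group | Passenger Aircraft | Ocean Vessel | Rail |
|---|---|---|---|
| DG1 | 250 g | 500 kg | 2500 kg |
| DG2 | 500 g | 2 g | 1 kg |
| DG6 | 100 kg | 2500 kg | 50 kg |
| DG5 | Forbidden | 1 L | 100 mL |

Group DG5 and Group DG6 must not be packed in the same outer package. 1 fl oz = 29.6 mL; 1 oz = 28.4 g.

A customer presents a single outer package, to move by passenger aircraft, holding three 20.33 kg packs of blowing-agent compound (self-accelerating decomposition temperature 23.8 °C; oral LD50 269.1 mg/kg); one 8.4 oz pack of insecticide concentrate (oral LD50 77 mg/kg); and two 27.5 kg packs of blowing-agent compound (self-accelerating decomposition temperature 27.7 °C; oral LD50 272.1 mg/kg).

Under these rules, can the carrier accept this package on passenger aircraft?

No

The blowing-agent compound has self-accelerating decomposition temperature 23.8 °C, which is < 75 °C, so it is Group DG6 (Self-Reactive).
Oral LD50 77 mg/kg meets the Group DG1 criterion (Toxic), so the insecticide concentrate is Group DG1.
Self-accelerating decomposition temperature 27.7 °C meets the Group DG6 criterion (Self-Reactive), so the blowing-agent compound is Group DG6.
Group DG6 net quantity: (three 20.33 kg packs = 60.99 kg) + (two 27.5 kg packs = 55 kg) = 115.99 kg.
That exceeds the Group DG6 passenger aircraft limit of 100 kg.
Group DG1 quantity: one 8.4 oz pack = 238.56 g.
238.56 g ≤ 250 g (passenger aircraft limit, Group DG1) — within limit.
The segregation rule (Group DG5 with Group DG6) does not apply to Group DG6 with Group DG1.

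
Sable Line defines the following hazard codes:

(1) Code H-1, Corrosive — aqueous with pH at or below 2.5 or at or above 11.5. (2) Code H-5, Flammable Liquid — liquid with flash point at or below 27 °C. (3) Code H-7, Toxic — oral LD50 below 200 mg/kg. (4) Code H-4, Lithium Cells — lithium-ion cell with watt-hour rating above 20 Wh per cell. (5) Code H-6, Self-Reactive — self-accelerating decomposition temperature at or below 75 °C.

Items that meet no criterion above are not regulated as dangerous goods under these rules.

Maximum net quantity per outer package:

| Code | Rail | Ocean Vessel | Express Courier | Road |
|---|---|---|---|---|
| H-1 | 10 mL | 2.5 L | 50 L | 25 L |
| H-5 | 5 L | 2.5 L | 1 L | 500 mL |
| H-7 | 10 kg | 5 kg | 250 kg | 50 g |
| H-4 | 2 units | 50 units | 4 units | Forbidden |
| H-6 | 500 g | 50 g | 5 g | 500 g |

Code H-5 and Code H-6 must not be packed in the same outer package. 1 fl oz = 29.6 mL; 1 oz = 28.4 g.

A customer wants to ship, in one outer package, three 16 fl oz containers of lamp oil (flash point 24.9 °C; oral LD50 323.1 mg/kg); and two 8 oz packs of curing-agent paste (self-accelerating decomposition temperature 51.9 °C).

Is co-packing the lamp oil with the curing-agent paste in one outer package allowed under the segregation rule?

The lamp oil has flash point 24.9 °C, which is ≤ 27 °C, so it is Code H-5 (Flammable Liquid).
Self-accelerating decomposition temperature 51.9 °C meets the Code H-6 criterion (Self-Reactive), so the curing-agent paste is Code H-6.
Code H-5 and Code H-6 may not share an outer package.

No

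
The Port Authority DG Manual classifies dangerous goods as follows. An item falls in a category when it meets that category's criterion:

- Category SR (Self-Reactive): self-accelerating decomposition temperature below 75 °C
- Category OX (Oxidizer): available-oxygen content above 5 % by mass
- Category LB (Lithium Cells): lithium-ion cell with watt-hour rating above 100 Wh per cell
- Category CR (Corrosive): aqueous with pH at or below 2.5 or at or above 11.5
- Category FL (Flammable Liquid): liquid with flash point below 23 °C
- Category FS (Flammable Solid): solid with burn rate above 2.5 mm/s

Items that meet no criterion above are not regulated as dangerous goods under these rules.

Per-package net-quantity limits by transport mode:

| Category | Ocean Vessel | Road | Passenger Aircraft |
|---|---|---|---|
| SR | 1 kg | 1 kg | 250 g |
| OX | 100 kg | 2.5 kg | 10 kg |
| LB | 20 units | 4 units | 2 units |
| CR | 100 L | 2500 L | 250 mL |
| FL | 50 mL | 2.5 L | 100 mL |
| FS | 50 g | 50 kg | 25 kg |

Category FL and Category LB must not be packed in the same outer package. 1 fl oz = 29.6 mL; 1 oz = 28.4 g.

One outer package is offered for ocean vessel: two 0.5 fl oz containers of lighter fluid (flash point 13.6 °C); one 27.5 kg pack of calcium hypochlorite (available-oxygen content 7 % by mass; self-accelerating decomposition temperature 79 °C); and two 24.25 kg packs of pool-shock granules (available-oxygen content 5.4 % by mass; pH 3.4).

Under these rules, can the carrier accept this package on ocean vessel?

Lighter fluid: flash point 13.6 °C < 23 °C → Category FL (Flammable Liquid).
With available-oxygen content 7 % by mass (> 5 % by mass), the calcium hypochlorite falls in Category OX.
Pool-shock granules: available-oxygen content 5.4 % by mass > 5 % by mass → Category OX (Oxidizer).
Category OX net quantity: 27.5 kg + (two 24.25 kg packs = 48.5 kg) = 76 kg.
That is within the Category OX ocean vessel limit of 100 kg.
Category FL quantity: two 0.5 fl oz containers = 29.6 mL.
29.6 mL ≤ 50 mL (ocean vessel limit, Category FL) — within limit.
The segregation rule (Category FL with Category LB) does not apply to Category OX with Category FL.
Every hazard category is within its ocean vessel limit and no segregation rule is violated.

Yes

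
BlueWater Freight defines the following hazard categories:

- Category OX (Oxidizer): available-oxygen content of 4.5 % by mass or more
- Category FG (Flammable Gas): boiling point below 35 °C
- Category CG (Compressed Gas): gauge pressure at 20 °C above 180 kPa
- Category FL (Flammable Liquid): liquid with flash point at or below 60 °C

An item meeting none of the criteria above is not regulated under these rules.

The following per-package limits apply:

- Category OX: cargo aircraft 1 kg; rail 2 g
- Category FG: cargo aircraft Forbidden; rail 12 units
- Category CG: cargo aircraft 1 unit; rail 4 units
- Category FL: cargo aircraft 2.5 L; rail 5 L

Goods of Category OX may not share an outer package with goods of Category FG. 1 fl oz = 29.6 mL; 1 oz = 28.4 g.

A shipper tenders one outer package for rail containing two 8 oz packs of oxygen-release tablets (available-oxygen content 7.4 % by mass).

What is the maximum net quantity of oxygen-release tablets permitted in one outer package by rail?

2 g

With available-oxygen content 7.4 % by mass (≥ 4.5 % by mass), the oxygen-release tablets fall in Category OX.
The rail limit for Category OX is 2 g.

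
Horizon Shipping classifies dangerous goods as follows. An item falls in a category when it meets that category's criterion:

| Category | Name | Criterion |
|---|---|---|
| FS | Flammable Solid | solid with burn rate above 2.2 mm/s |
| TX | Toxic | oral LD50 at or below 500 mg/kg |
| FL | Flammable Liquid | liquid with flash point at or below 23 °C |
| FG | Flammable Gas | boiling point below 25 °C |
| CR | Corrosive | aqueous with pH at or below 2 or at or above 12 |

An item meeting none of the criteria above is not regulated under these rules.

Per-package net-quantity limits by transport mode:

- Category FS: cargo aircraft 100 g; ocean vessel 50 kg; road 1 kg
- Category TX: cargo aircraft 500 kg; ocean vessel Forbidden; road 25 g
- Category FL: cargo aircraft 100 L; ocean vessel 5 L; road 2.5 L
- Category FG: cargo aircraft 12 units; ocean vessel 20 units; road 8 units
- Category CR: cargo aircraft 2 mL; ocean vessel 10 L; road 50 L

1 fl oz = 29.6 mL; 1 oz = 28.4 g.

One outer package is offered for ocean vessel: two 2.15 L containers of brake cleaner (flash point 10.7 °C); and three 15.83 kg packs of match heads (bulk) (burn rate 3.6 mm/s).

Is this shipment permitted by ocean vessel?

Flash point 10.7 °C meets the Category FL criterion (Flammable Liquid), so the brake cleaner is Category FL.
With burn rate 3.6 mm/s (> 2.2 mm/s), the match heads (bulk) fall in Category FS.
Category FL quantity: two 2.15 L containers = 4.3 L.
That is within the Category FL ocean vessel limit of 5 L.
Category FS quantity: three 15.83 kg packs = 47.49 kg.
That is within the Category FS ocean vessel limit of 50 kg.
Every hazard category is within its ocean vessel limit and no segregation rule is violated.

Yes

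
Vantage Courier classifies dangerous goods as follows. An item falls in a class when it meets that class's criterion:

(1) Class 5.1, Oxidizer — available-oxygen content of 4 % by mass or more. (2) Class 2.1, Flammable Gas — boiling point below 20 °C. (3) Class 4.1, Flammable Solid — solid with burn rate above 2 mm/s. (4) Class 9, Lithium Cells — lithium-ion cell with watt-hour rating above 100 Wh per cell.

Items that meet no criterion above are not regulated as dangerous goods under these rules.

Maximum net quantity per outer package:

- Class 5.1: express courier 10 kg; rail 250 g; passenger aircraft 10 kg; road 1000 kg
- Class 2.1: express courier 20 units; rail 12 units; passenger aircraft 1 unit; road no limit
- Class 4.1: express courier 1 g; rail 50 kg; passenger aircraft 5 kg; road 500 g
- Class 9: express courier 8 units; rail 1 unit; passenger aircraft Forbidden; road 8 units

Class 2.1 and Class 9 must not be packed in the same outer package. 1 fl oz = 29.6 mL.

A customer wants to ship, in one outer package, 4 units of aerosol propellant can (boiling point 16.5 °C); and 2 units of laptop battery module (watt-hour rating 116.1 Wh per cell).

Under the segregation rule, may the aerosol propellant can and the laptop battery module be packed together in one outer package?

No

The aerosol propellant can has boiling point 16.5 °C, which is < 20 °C, so it is Class 2.1 (Flammable Gas).
Laptop battery module: watt-hour rating 116.1 Wh per cell > 100 Wh per cell → Class 9 (Lithium Cells).
Class 2.1 and Class 9 may not share an outer package.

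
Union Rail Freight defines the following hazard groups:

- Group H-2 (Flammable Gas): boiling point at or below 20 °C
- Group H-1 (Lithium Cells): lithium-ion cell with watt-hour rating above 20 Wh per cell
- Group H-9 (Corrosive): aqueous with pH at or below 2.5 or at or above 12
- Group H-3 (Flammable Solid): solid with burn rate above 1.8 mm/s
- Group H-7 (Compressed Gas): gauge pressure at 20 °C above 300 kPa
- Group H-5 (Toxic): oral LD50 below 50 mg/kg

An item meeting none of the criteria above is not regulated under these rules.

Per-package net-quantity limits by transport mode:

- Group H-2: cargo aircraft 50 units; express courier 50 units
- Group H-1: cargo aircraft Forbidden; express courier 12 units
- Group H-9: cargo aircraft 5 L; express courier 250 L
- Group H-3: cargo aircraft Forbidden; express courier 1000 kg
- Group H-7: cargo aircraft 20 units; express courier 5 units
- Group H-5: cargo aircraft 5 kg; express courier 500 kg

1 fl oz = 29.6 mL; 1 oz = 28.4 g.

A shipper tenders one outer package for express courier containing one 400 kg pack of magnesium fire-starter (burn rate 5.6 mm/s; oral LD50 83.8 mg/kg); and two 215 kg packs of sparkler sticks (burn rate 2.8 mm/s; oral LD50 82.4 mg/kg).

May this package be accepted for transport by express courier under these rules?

Magnesium fire-starter: burn rate 5.6 mm/s > 1.8 mm/s → Group H-3 (Flammable Solid).
Sparkler sticks: burn rate 2.8 mm/s > 1.8 mm/s → Group H-3 (Flammable Solid).
Group H-3 net quantity: 400 kg + (two 215 kg packs = 430 kg) = 830 kg.
That is within the Group H-3 express courier limit of 1000 kg.

Yes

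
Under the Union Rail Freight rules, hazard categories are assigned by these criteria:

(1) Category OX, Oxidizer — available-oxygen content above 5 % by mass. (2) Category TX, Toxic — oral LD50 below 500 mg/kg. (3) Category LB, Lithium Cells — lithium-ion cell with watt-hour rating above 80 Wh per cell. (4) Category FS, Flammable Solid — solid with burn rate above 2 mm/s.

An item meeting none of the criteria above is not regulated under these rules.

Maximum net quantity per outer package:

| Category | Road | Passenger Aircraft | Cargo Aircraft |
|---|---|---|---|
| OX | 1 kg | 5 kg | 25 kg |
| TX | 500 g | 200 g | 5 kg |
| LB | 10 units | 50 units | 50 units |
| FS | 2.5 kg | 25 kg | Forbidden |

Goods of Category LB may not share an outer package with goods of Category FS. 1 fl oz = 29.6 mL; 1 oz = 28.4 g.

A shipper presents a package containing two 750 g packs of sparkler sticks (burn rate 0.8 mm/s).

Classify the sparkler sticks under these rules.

burn rate 0.8 mm/s is not above 2 mm/s, so Category FS does not apply.
No criterion is met, so the item is not regulated.

Not regulated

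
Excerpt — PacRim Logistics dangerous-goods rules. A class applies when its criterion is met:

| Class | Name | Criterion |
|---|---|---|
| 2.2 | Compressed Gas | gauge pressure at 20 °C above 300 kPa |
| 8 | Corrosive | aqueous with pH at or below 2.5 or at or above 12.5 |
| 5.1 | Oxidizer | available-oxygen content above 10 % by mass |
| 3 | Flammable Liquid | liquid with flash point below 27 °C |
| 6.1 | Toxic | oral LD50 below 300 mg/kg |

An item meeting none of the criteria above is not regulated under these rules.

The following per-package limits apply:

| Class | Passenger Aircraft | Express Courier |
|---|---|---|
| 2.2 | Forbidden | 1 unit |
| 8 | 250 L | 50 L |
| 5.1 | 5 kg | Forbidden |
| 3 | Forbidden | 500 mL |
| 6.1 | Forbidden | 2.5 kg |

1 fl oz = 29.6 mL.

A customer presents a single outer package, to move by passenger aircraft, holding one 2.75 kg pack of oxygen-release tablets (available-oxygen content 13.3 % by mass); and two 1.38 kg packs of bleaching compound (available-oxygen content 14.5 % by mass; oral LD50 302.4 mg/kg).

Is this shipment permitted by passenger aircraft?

No

With available-oxygen content 13.3 % by mass (> 10 % by mass), the oxygen-release tablets fall in Class 5.1.
The bleaching compound has available-oxygen content 14.5 % by mass, which is > 10 % by mass, so it is Class 5.1 (Oxidizer).
Class 5.1 net quantity: 2.75 kg + (two 1.38 kg packs = 2.76 kg) = 5.51 kg.
5.51 kg > 5 kg (passenger aircraft limit, Class 5.1) — over the limit.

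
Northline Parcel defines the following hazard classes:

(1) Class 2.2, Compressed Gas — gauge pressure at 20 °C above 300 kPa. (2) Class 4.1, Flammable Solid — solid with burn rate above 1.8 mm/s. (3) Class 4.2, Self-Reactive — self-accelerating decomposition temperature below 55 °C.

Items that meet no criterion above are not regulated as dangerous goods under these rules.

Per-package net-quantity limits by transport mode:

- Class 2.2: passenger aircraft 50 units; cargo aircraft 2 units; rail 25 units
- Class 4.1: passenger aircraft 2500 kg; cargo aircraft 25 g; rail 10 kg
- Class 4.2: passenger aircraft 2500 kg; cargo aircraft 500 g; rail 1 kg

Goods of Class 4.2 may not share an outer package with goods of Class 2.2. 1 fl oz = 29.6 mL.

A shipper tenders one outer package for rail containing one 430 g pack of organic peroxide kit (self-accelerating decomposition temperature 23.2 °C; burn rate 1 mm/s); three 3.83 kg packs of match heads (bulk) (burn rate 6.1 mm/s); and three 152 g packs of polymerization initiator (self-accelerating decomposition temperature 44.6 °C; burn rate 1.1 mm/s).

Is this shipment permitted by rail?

With self-accelerating decomposition temperature 23.2 °C (< 55 °C), the organic peroxide kit falls in Class 4.2.
Match heads (bulk): burn rate 6.1 mm/s > 1.8 mm/s → Class 4.1 (Flammable Solid).
Self-accelerating decomposition temperature 44.6 °C meets the Class 4.2 criterion (Self-Reactive), so the polymerization initiator is Class 4.2.
Total Class 4.2: 430 g + (three 152 g packs = 456 g) = 886 g.
That is within the Class 4.2 rail limit of 1 kg.
Class 4.1 quantity: three 3.83 kg packs = 11.49 kg.
11.49 kg > 10 kg (rail limit, Class 4.1) — over the limit.
The segregation rule (Class 4.2 with Class 2.2) does not apply to Class 4.2 with Class 4.1.

No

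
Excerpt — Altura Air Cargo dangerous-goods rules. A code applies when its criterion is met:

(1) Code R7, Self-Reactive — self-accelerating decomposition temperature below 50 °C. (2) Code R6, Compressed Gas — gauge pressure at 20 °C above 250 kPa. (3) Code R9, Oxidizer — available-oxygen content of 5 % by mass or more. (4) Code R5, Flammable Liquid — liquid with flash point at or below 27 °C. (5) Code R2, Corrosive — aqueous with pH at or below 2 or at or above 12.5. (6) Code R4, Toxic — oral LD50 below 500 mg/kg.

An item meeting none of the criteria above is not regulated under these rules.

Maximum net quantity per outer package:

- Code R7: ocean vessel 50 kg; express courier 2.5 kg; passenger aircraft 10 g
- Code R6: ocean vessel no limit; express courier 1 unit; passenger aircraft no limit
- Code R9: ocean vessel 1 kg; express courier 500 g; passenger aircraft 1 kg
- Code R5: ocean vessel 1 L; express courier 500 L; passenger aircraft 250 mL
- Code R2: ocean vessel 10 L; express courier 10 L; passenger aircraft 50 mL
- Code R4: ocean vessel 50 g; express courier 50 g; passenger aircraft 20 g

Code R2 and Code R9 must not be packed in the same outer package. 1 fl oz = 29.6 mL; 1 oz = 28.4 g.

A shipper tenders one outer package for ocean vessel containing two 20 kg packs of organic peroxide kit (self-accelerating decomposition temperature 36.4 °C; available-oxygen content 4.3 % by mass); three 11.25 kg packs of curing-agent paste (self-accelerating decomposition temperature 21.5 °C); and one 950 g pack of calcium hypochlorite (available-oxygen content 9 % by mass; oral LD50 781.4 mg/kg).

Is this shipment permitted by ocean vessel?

No

With self-accelerating decomposition temperature 36.4 °C (< 50 °C), the organic peroxide kit falls in Code R7.
Curing-agent paste: self-accelerating decomposition temperature 21.5 °C < 50 °C → Code R7 (Self-Reactive).
The calcium hypochlorite has available-oxygen content 9 % by mass, which is ≥ 5 % by mass, so it is Code R9 (Oxidizer).
Total Code R7: (two 20 kg packs = 40 kg) + (three 11.25 kg packs = 33.75 kg) = 73.75 kg.
73.75 kg > 50 kg (ocean vessel limit, Code R7) — over the limit.
Code R9 quantity: 950 g.
950 g is within the ocean vessel limit of 1 kg for Code R9.
The segregation rule (Code R2 with Code R9) does not apply to Code R7 with Code R9.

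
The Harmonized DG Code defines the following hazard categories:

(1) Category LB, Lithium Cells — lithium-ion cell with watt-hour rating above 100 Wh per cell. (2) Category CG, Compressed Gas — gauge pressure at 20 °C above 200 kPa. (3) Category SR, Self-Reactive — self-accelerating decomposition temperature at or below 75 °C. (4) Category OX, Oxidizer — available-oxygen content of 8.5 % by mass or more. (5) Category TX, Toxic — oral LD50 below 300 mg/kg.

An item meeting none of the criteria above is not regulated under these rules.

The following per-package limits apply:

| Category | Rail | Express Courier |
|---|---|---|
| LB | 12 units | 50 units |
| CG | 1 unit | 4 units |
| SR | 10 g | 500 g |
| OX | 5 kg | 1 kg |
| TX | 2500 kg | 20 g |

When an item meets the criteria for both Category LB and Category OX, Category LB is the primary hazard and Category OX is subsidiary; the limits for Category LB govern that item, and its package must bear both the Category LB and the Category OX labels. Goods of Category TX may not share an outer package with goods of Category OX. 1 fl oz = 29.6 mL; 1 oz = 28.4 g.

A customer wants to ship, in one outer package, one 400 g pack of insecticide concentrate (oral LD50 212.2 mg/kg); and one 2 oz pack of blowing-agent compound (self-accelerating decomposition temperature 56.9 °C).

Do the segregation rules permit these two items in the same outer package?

Yes

Insecticide concentrate: oral LD50 212.2 mg/kg < 300 mg/kg → Category TX (Toxic).
Self-accelerating decomposition temperature 56.9 °C meets the Category SR criterion (Self-Reactive), so the blowing-agent compound is Category SR.
No segregation rule bars Category TX with Category SR.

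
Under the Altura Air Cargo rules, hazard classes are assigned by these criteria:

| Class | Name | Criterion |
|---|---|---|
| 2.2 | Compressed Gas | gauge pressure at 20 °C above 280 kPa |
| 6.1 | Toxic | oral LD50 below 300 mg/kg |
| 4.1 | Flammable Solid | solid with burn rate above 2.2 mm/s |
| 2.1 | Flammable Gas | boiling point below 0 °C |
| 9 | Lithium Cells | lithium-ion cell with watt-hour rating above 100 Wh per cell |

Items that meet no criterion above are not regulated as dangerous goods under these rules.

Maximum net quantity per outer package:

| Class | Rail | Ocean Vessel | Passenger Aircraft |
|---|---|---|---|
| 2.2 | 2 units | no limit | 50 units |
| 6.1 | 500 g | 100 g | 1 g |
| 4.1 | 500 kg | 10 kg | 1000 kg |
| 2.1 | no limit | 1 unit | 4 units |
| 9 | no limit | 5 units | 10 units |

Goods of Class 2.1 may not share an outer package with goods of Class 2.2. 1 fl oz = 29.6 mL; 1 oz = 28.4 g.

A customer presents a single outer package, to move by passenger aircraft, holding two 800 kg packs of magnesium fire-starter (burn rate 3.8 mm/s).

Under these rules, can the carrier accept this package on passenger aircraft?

Magnesium fire-starter: burn rate 3.8 mm/s > 2.2 mm/s → Class 4.1 (Flammable Solid).
Class 4.1 quantity: two 800 kg packs = 1600 kg.
1600 kg exceeds the passenger aircraft limit of 1000 kg for Class 4.1.

No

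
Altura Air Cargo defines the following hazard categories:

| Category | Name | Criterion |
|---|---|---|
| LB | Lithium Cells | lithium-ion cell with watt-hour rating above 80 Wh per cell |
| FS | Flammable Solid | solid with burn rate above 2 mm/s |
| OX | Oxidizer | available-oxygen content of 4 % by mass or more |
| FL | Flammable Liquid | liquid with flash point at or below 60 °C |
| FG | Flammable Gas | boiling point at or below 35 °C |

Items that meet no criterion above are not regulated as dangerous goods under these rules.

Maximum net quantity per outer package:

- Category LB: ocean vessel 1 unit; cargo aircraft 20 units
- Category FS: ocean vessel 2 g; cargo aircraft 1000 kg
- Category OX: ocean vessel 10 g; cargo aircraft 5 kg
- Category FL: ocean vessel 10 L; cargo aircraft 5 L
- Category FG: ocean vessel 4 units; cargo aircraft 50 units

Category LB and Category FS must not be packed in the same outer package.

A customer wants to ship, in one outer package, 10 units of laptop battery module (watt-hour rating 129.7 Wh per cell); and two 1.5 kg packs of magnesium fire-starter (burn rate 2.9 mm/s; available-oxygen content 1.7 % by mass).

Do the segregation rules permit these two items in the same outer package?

No

Laptop battery module: watt-hour rating 129.7 Wh per cell > 80 Wh per cell → Category LB (Lithium Cells).
The magnesium fire-starter has burn rate 2.9 mm/s, which is > 2 mm/s, so it is Category FS (Flammable Solid).
Category LB and Category FS may not share an outer package.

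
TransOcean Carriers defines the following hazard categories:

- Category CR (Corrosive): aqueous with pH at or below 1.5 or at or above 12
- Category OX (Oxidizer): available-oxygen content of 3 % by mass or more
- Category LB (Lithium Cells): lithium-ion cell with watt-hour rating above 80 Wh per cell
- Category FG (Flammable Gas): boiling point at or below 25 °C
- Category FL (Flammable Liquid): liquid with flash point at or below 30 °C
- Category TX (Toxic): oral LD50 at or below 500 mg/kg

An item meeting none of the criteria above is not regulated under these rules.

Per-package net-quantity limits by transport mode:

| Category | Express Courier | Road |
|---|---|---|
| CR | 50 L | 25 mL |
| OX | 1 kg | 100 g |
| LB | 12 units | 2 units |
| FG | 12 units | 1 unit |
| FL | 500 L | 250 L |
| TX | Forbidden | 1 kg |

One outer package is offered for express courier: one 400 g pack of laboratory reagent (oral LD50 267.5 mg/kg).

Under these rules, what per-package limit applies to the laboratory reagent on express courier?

Forbidden

With oral LD50 267.5 mg/kg (≤ 500 mg/kg), the laboratory reagent falls in Category TX.
The express courier limit for Category TX is Forbidden.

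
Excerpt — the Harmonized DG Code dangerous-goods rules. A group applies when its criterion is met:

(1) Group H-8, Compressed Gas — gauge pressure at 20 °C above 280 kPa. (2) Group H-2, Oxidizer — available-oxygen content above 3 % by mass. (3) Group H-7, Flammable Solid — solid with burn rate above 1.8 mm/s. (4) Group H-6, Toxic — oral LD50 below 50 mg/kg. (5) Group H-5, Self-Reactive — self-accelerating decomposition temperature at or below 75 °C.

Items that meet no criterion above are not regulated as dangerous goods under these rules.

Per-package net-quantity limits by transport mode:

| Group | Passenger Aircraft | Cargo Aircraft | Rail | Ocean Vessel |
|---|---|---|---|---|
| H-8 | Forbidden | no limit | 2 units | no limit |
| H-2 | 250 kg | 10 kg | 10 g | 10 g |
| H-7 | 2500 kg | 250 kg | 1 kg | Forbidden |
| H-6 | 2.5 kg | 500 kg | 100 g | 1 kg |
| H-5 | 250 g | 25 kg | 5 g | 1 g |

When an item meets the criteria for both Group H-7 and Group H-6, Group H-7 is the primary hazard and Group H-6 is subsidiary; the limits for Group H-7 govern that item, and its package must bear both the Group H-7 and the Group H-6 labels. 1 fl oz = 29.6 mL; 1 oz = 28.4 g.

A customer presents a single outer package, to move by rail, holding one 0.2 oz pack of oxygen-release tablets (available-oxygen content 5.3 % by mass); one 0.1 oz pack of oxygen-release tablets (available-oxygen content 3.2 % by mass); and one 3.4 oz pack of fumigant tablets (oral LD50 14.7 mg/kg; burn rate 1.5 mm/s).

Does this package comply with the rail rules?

Yes

With available-oxygen content 5.3 % by mass (> 3 % by mass), the oxygen-release tablets fall in Group H-2.
With available-oxygen content 3.2 % by mass (> 3 % by mass), the oxygen-release tablets fall in Group H-2.
With oral LD50 14.7 mg/kg (< 50 mg/kg), the fumigant tablets fall in Group H-6.
Group H-2 net quantity: (one 0.2 oz pack = 5.68 g) + (one 0.1 oz pack = 2.84 g) = 8.52 g.
That is within the Group H-2 rail limit of 10 g.
Group H-6 quantity: one 3.4 oz pack = 96.56 g.
That is within the Group H-6 rail limit of 100 g.
Every hazard group is within its rail limit and no segregation rule is violated.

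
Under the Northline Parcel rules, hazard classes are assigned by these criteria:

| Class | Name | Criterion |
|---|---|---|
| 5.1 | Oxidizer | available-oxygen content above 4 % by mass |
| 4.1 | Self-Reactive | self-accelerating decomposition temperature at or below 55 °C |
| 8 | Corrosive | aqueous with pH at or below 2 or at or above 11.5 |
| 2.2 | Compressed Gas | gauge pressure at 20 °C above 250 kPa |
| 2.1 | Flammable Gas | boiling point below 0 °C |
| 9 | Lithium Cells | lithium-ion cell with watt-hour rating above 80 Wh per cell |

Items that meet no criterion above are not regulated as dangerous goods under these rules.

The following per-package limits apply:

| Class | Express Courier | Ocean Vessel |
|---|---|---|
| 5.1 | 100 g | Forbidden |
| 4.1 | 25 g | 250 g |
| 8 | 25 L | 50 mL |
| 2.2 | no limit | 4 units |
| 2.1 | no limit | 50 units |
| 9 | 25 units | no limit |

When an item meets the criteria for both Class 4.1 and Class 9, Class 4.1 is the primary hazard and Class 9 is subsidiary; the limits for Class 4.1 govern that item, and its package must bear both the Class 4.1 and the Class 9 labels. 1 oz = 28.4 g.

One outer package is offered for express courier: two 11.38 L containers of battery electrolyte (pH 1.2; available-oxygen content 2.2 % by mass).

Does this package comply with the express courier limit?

Battery electrolyte: pH 1.2 ≤ 2 → Class 8 (Corrosive).
Class 8 quantity: two 11.38 L containers = 22.76 L.
22.76 L ≤ 25 L (express courier limit, Class 8) — within limit.

Yes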